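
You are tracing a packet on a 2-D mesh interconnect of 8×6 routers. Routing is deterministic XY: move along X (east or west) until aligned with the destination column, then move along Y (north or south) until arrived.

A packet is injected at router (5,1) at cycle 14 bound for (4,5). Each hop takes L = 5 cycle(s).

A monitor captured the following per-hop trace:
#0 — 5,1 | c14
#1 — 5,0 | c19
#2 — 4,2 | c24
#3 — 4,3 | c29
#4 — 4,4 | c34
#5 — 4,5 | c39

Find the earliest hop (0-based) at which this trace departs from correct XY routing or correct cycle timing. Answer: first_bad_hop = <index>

hop 1: step (+0,-1), +5 cyc — BAD: Y-move but x=5≠4

first_bad_hop = 1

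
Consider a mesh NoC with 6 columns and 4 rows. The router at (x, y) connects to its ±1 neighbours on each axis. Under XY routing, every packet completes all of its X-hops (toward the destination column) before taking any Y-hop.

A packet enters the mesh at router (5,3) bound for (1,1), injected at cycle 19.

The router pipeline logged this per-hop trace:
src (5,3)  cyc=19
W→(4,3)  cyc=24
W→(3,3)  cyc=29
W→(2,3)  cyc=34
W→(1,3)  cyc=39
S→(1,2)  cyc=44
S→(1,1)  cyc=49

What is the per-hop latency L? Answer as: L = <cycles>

L = 5

From hop 0 (19) to hop 1 (24): +5 cycles.
That increment is L by definition: L = 5.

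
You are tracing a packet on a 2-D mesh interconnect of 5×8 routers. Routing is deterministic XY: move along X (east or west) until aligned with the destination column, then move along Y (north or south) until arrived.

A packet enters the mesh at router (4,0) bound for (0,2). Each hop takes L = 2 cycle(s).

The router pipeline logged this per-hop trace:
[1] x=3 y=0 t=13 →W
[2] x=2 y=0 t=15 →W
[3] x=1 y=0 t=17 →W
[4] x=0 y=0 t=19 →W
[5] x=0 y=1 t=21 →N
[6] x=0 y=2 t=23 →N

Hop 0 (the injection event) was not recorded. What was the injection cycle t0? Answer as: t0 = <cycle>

t0 = 11

The first recorded entry is hop 1 at cycle 13.
t0 = cyc[1] − L = 13 − 2 = 11.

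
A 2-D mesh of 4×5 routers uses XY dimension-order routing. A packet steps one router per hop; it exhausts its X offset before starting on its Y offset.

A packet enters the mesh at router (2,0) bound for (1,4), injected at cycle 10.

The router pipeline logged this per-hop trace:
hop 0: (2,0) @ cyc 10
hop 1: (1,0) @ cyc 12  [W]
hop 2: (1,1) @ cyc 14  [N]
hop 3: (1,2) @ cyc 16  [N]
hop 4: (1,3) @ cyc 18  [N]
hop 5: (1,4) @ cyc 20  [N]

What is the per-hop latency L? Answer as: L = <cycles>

L = 2

Δcyc across hop 0→1: 12 − 10 = 2.
That increment is L by definition: L = 2.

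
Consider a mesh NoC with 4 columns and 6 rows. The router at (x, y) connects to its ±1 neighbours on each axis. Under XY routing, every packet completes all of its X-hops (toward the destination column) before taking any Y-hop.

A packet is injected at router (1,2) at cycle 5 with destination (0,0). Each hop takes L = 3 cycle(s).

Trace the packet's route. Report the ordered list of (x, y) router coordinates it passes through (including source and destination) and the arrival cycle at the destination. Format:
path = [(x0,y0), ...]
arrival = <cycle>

  0. router=(1,2) cycle=5 (inject)
  1. router=(0,2) cycle=8 dir=W
  2. router=(0,1) cycle=11 dir=S
  3. router=(0,0) cycle=14 dir=S

path = [(1,2), (0,2), (0,1), (0,0)]
arrival = 14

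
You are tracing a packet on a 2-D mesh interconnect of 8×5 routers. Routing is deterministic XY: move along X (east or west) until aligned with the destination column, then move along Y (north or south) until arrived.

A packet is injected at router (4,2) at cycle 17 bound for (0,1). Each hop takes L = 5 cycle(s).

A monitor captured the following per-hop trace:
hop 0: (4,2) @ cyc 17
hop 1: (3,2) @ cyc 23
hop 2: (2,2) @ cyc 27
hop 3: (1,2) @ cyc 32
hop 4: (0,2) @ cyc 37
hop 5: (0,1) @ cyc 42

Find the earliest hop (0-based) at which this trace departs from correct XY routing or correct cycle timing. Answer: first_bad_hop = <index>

first_bad_hop = 1

  1: Δx=-1 Δy=+0 Δt=6 [BAD: Δcyc=6≠L]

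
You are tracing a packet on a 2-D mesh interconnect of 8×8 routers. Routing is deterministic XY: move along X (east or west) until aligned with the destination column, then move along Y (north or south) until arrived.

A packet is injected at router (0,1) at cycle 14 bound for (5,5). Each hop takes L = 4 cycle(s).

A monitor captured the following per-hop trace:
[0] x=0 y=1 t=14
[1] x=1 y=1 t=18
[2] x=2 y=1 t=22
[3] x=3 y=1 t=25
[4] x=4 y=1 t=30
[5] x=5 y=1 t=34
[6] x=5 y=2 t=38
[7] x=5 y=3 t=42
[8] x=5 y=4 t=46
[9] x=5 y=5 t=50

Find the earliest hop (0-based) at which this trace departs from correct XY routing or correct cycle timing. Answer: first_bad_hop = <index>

hop 1: step (+1,+0), +4 cyc — ok
hop 2: step (+1,+0), +4 cyc — ok
hop 3: step (+1,+0), +3 cyc — BAD: Δcyc=3≠L

first_bad_hop = 3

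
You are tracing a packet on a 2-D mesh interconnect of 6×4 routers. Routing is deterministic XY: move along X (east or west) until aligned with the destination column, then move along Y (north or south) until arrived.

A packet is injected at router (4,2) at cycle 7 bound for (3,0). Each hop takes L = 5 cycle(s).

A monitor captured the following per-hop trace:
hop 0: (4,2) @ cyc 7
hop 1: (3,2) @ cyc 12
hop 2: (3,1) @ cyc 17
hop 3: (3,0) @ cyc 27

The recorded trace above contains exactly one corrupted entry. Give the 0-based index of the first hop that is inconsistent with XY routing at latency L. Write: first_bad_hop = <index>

first_bad_hop = 3

hop 1: step (-1,+0), +5 cyc — ok
hop 2: step (+0,-1), +5 cyc — ok
hop 3: step (+0,-1), +10 cyc — BAD: Δcyc=10≠L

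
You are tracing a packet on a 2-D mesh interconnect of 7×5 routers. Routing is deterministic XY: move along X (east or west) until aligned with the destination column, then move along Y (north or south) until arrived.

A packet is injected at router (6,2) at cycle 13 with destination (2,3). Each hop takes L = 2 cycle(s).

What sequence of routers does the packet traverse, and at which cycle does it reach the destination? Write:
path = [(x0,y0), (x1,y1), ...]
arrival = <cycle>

path = [(6,2), (5,2), (4,2), (3,2), (2,2), (2,3)]
arrival = 23

t=13: at (6,2)
t=15: at (5,2) after W
t=17: at (4,2) after W
t=19: at (3,2) after W
t=21: at (2,2) after W
t=23: at (2,3) after N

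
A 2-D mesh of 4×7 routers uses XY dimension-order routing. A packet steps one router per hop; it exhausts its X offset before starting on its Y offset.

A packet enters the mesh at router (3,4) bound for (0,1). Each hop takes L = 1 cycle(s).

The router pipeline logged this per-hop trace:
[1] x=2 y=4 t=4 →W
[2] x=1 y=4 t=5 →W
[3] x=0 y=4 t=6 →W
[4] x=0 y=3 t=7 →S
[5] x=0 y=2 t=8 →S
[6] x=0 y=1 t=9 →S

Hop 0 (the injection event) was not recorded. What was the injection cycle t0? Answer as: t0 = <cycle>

t0 = 3

The first recorded entry is hop 1 at cycle 4.
So t0 = 4 − 1·1 = 3.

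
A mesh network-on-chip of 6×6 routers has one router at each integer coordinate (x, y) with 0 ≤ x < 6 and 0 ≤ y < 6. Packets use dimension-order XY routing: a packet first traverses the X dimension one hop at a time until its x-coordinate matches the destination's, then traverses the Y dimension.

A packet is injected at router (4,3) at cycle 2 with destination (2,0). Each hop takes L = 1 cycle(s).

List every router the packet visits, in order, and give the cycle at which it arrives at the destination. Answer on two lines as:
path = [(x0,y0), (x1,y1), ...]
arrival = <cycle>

path = [(4,3), (3,3), (2,3), (2,2), (2,1), (2,0)]
arrival = 7

#0 — 4,3 | c2
#1 — 3,3 | c3 | W
#2 — 2,3 | c4 | W
#3 — 2,2 | c5 | S
#4 — 2,1 | c6 | S
#5 — 2,0 | c7 | S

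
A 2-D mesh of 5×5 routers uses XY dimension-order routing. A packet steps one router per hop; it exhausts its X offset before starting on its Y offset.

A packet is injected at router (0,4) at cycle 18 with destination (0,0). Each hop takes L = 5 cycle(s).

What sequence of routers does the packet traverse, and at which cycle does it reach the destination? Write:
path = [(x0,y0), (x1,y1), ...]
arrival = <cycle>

[0] x=0 y=4 t=18
[1] x=0 y=3 t=23 →S
[2] x=0 y=2 t=28 →S
[3] x=0 y=1 t=33 →S
[4] x=0 y=0 t=38 →S

path = [(0,4), (0,3), (0,2), (0,1), (0,0)]
arrival = 38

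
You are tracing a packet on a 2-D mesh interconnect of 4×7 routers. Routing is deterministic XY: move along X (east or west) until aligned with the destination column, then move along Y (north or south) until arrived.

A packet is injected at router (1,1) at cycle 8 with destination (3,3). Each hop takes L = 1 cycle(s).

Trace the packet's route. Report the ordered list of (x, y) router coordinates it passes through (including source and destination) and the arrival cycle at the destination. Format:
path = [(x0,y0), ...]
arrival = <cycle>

path = [(1,1), (2,1), (3,1), (3,2), (3,3)]
arrival = 12

#0 — 1,1 | c8
#1 — 2,1 | c9 | E
#2 — 3,1 | c10 | E
#3 — 3,2 | c11 | N
#4 — 3,3 | c12 | N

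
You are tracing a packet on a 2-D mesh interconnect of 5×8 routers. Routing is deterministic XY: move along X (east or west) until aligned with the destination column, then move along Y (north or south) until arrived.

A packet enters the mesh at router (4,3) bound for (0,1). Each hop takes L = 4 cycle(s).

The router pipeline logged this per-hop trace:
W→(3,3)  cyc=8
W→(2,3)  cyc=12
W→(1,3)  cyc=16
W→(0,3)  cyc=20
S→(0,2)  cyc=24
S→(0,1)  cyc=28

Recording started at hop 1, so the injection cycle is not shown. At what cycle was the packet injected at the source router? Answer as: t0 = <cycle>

cyc[1] = 8 and cyc[k] = t0 + k·L for every k.
Therefore t0 = 8 − L = 4.

t0 = 4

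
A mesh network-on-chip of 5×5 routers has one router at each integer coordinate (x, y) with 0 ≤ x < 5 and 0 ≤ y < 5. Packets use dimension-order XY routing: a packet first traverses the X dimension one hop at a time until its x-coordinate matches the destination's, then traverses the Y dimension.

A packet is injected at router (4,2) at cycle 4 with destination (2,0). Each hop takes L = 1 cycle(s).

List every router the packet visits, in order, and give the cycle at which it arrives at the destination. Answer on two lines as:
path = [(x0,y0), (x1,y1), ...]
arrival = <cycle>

src (4,2)  cyc=4
W→(3,2)  cyc=5
W→(2,2)  cyc=6
S→(2,1)  cyc=7
S→(2,0)  cyc=8

path = [(4,2), (3,2), (2,2), (2,1), (2,0)]
arrival = 8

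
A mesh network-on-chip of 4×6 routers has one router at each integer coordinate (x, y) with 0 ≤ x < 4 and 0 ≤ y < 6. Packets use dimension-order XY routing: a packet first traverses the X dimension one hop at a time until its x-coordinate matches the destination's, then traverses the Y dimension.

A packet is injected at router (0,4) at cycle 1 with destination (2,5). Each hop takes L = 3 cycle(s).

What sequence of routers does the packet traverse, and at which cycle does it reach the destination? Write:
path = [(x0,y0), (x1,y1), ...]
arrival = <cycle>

t=1: at (0,4)
t=4: at (1,4) after E
t=7: at (2,4) after E
t=10: at (2,5) after N

path = [(0,4), (1,4), (2,4), (2,5)]
arrival = 10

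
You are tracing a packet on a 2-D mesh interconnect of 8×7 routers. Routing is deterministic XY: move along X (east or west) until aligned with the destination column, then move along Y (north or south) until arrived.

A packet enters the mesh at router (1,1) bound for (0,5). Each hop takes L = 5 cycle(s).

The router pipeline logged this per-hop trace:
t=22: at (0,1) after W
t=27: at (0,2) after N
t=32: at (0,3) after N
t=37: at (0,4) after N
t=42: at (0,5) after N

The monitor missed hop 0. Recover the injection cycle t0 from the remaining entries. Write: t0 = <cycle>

Hop 1 reached at cycle 22; hop k is at t0 + k·L.
Subtract one hop: t0 = 22 − 5 = 17.

t0 = 17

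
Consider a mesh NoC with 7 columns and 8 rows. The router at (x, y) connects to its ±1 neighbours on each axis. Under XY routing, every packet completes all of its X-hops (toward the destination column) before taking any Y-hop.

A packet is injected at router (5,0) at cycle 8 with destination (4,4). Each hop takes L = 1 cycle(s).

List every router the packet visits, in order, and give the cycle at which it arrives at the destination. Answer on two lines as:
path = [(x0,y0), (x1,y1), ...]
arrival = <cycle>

  0. router=(5,0) cycle=8 (inject)
  1. router=(4,0) cycle=9 dir=W
  2. router=(4,1) cycle=10 dir=N
  3. router=(4,2) cycle=11 dir=N
  4. router=(4,3) cycle=12 dir=N
  5. router=(4,4) cycle=13 dir=N

path = [(5,0), (4,0), (4,1), (4,2), (4,3), (4,4)]
arrival = 13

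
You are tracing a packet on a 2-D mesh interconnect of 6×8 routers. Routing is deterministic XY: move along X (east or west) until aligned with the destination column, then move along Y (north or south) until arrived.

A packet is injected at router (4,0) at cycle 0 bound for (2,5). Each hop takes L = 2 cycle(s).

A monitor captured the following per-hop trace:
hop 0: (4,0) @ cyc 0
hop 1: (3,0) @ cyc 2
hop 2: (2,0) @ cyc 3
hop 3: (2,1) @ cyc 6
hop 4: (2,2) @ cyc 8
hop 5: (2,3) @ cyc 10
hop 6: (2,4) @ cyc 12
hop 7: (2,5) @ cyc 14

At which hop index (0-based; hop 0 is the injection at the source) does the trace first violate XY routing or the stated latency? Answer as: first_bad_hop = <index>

  1: Δx=-1 Δy=+0 Δt=2 [ok]
  2: Δx=-1 Δy=+0 Δt=1 [BAD: Δcyc=1≠L]

first_bad_hop = 2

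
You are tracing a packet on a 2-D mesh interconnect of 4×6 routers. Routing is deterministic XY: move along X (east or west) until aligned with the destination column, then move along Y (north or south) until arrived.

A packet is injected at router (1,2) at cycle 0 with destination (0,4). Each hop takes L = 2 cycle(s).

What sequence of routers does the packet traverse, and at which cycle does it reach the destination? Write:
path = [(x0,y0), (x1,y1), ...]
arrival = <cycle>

path = [(1,2), (0,2), (0,3), (0,4)]
arrival = 6

t=0: at (1,2)
t=2: at (0,2) after W
t=4: at (0,3) after N
t=6: at (0,4) after N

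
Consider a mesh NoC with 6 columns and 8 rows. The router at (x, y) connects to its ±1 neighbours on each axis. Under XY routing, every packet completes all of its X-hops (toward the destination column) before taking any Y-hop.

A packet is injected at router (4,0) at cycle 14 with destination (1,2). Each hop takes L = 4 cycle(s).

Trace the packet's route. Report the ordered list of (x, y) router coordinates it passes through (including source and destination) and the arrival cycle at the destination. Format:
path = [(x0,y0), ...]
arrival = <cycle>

path = [(4,0), (3,0), (2,0), (1,0), (1,1), (1,2)]
arrival = 34

#0 — 4,0 | c14
#1 — 3,0 | c18 | W
#2 — 2,0 | c22 | W
#3 — 1,0 | c26 | W
#4 — 1,1 | c30 | N
#5 — 1,2 | c34 | N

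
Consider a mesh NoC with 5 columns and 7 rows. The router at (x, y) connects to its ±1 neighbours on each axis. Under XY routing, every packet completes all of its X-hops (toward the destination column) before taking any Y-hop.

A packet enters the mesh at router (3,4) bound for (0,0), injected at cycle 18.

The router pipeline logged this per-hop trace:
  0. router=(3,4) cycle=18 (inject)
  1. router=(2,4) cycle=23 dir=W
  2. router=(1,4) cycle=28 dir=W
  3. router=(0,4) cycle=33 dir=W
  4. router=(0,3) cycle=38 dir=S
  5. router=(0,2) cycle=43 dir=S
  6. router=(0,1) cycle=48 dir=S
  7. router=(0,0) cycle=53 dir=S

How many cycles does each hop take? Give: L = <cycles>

cyc[1] − cyc[0] = 23 − 18 = 5.
One hop costs L cycles, so L = 5.

L = 5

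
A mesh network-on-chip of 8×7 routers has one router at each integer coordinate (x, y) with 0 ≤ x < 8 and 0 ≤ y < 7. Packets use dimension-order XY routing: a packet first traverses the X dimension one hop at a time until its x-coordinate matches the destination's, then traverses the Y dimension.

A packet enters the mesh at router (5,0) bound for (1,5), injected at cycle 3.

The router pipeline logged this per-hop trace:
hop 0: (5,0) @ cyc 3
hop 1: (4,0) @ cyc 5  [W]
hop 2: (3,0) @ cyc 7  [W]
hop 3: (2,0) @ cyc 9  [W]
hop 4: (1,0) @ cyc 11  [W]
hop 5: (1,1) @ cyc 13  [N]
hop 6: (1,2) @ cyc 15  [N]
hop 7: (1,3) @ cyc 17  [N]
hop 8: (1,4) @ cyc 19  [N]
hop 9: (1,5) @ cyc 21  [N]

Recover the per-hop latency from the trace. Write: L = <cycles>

Δcyc across hop 0→1: 5 − 3 = 2.
That increment is L by definition: L = 2.

L = 2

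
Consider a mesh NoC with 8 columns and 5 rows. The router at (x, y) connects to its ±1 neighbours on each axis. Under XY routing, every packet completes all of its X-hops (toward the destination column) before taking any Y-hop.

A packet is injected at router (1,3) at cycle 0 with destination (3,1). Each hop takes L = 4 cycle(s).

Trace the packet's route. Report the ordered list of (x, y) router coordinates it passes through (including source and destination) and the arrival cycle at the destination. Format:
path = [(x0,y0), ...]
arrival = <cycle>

  0. router=(1,3) cycle=0 (inject)
  1. router=(2,3) cycle=4 dir=E
  2. router=(3,3) cycle=8 dir=E
  3. router=(3,2) cycle=12 dir=S
  4. router=(3,1) cycle=16 dir=S

path = [(1,3), (2,3), (3,3), (3,2), (3,1)]
arrival = 16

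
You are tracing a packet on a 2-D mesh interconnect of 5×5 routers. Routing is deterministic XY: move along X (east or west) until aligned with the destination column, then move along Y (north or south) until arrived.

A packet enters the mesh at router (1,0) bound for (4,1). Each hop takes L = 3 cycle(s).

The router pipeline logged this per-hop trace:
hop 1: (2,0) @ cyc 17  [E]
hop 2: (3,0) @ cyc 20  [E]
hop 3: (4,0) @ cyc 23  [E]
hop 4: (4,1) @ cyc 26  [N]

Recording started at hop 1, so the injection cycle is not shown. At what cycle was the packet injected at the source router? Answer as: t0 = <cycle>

t0 = 14

At hop 1 the cycle is 17; in general cyc_k = t0 + kL.
Therefore t0 = 17 − L = 14.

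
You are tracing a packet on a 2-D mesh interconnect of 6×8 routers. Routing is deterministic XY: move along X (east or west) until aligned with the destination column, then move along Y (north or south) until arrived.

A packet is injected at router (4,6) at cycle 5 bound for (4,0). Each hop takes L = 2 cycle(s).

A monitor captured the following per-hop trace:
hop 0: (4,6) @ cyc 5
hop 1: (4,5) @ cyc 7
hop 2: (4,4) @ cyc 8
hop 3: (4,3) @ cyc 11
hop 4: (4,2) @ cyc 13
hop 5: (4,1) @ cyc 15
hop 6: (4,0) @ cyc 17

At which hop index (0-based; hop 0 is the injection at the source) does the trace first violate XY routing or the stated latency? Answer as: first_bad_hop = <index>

check 1→ d=(0,-1) cyc+2: ok
check 2→ d=(0,-1) cyc+1: BAD: Δcyc=1≠L

first_bad_hop = 2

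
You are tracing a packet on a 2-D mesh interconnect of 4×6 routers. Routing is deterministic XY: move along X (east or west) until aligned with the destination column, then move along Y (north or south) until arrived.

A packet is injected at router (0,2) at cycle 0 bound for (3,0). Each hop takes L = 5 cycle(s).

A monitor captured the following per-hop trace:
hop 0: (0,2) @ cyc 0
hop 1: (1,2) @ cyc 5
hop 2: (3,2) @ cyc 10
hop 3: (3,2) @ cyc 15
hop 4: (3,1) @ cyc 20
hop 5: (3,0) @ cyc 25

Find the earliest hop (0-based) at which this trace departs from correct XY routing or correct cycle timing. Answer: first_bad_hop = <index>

first_bad_hop = 2

check 1→ d=(1,0) cyc+5: ok
check 2→ d=(2,0) cyc+5: BAD: non-unit step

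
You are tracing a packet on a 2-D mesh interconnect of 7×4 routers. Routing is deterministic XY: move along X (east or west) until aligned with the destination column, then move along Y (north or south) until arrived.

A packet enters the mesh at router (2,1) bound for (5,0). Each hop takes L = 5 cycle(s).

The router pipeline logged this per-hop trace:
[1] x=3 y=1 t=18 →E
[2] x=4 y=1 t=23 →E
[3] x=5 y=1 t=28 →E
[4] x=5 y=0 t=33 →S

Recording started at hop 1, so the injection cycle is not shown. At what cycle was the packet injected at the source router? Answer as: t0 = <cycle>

t0 = 13

At hop 1 the cycle is 18; in general cyc_k = t0 + kL.
Therefore t0 = 18 − L = 13.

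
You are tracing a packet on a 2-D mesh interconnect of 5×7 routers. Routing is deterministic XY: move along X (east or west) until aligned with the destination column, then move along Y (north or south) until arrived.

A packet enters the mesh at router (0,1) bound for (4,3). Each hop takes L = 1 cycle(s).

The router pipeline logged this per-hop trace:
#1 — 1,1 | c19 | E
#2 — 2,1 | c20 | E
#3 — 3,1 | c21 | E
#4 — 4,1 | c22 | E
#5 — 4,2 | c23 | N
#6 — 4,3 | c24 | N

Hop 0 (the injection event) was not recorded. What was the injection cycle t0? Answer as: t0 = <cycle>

Hop 1 reached at cycle 19; hop k is at t0 + k·L.
Therefore t0 = 19 − L = 18.

t0 = 18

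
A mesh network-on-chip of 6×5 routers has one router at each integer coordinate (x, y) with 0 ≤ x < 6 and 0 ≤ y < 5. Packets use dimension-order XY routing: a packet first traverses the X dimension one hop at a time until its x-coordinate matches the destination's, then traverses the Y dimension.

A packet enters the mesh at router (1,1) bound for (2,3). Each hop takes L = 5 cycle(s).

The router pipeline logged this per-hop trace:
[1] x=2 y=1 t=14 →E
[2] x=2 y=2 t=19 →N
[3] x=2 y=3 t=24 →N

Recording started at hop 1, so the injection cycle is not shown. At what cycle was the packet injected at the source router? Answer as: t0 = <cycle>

Hop 1 reached at cycle 14; hop k is at t0 + k·L.
So t0 = 14 − 1·5 = 9.

t0 = 9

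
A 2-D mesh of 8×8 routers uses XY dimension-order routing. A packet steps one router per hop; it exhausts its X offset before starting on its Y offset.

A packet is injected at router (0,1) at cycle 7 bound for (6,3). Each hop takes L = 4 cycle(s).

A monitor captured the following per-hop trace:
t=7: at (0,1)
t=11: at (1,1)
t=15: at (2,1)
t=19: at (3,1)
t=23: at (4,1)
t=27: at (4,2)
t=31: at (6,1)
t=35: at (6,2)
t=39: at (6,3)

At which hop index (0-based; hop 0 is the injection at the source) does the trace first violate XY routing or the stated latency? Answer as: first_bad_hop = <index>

[1] (+1,+0) / 4c ⇒ ok
[2] (+1,+0) / 4c ⇒ ok
[3] (+1,+0) / 4c ⇒ ok
[4] (+1,+0) / 4c ⇒ ok
[5] (+0,+1) / 4c ⇒ BAD: Y-move but x=4≠6

first_bad_hop = 5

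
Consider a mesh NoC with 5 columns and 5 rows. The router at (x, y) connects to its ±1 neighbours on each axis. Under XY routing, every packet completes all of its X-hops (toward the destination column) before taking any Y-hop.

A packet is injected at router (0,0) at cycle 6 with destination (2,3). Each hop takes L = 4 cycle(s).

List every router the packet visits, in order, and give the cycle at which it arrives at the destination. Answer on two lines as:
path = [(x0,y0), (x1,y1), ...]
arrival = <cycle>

path = [(0,0), (1,0), (2,0), (2,1), (2,2), (2,3)]
arrival = 26

hop 0: (0,0) @ cyc 6
hop 1: (1,0) @ cyc 10  [E]
hop 2: (2,0) @ cyc 14  [E]
hop 3: (2,1) @ cyc 18  [N]
hop 4: (2,2) @ cyc 22  [N]
hop 5: (2,3) @ cyc 26  [N]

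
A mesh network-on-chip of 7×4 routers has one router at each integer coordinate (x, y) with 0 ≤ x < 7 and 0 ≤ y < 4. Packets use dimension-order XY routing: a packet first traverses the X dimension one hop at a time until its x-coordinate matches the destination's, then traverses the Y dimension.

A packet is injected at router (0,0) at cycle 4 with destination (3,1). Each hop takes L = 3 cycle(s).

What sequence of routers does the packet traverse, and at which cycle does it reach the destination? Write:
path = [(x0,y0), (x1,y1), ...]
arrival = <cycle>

path = [(0,0), (1,0), (2,0), (3,0), (3,1)]
arrival = 16

src (0,0)  cyc=4
E→(1,0)  cyc=7
E→(2,0)  cyc=10
E→(3,0)  cyc=13
N→(3,1)  cyc=16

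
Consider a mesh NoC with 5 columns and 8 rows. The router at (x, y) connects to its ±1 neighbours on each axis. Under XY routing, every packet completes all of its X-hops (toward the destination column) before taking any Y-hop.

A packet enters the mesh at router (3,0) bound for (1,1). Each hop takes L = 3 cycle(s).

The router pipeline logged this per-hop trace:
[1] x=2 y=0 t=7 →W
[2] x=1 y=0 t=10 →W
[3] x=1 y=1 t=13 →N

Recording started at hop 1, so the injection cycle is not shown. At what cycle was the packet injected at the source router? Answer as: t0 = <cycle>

t0 = 4

Hop 1 reached at cycle 7; hop k is at t0 + k·L.
Therefore t0 = 7 − L = 4.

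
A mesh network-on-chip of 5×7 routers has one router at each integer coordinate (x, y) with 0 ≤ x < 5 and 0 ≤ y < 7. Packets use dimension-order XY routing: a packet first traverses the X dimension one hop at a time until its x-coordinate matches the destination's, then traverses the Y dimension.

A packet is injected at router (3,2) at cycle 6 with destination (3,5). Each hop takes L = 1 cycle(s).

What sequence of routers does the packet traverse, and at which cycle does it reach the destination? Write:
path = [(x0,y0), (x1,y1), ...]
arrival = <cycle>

path = [(3,2), (3,3), (3,4), (3,5)]
arrival = 9

  0. router=(3,2) cycle=6 (inject)
  1. router=(3,3) cycle=7 dir=N
  2. router=(3,4) cycle=8 dir=N
  3. router=(3,5) cycle=9 dir=N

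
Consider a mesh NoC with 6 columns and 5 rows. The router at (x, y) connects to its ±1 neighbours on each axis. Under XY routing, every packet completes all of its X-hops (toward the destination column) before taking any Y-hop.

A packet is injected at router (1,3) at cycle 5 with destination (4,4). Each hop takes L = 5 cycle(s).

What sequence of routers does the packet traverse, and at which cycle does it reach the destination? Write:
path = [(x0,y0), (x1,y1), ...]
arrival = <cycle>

path = [(1,3), (2,3), (3,3), (4,3), (4,4)]
arrival = 25

  0. router=(1,3) cycle=5 (inject)
  1. router=(2,3) cycle=10 dir=E
  2. router=(3,3) cycle=15 dir=E
  3. router=(4,3) cycle=20 dir=E
  4. router=(4,4) cycle=25 dir=N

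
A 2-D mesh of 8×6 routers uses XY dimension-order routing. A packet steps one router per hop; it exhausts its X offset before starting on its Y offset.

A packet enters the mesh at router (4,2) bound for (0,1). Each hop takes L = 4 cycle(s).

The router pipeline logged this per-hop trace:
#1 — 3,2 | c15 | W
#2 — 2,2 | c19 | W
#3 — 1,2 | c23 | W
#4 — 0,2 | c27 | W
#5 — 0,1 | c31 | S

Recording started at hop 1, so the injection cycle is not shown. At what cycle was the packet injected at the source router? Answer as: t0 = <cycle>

Hop 1 reached at cycle 15; hop k is at t0 + k·L.
t0 = cyc[1] − L = 15 − 4 = 11.

t0 = 11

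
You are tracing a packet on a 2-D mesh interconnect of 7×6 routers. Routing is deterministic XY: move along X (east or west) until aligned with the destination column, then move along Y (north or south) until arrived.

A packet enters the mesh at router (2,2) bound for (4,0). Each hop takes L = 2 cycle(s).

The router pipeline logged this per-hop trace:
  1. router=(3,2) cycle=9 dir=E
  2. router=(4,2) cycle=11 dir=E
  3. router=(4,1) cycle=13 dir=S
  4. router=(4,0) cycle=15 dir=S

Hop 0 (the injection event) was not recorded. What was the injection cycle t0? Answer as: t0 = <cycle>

cyc[1] = 9 and cyc[k] = t0 + k·L for every k.
Subtract one hop: t0 = 9 − 2 = 7.

t0 = 7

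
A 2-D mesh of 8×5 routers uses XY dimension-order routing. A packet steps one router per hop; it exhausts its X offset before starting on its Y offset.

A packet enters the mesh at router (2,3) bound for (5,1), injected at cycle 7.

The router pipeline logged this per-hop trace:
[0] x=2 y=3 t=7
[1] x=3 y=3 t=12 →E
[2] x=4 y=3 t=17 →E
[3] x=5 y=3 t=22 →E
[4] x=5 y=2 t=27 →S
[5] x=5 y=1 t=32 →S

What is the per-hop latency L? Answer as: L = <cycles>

Between hops 0 and 1 the cycle counter advances 12 − 7 = 5.
That increment is L by definition: L = 5.

L = 5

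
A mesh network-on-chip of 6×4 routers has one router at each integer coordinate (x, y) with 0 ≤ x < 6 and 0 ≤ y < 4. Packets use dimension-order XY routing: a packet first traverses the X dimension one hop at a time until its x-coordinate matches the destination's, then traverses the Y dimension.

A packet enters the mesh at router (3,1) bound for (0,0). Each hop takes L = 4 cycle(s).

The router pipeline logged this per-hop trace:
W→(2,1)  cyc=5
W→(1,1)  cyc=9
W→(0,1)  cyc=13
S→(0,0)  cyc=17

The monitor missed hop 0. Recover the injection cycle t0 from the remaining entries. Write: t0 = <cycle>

t0 = 1

cyc[1] = 5 and cyc[k] = t0 + k·L for every k.
So t0 = 5 − 1·4 = 1.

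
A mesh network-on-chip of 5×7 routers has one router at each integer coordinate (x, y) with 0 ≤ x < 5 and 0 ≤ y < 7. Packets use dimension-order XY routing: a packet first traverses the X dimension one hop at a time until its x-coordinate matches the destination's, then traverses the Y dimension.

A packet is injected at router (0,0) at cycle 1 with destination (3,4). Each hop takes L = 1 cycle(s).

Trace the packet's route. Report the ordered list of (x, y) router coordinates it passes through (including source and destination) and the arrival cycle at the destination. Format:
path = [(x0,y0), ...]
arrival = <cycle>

path = [(0,0), (1,0), (2,0), (3,0), (3,1), (3,2), (3,3), (3,4)]
arrival = 8

src (0,0)  cyc=1
E→(1,0)  cyc=2
E→(2,0)  cyc=3
E→(3,0)  cyc=4
N→(3,1)  cyc=5
N→(3,2)  cyc=6
N→(3,3)  cyc=7
N→(3,4)  cyc=8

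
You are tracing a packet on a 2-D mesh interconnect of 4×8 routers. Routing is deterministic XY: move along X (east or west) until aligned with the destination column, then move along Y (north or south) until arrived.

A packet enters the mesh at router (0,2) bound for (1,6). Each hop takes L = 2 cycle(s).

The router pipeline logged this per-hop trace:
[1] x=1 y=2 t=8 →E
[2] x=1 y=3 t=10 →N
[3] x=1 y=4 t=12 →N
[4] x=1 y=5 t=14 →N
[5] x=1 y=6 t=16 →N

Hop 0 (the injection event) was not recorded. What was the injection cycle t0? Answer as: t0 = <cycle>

The first recorded entry is hop 1 at cycle 8.
So t0 = 8 − 1·2 = 6.

t0 = 6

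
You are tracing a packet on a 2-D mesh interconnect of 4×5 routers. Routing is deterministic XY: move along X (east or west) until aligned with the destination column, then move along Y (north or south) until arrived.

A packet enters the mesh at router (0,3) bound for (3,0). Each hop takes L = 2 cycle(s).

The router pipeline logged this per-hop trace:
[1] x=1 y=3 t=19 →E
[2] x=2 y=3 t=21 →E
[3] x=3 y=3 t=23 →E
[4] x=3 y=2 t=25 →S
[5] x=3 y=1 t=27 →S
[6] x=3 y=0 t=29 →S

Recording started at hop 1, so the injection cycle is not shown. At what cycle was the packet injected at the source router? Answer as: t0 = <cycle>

At hop 1 the cycle is 19; in general cyc_k = t0 + kL.
Subtract one hop: t0 = 19 − 2 = 17.

t0 = 17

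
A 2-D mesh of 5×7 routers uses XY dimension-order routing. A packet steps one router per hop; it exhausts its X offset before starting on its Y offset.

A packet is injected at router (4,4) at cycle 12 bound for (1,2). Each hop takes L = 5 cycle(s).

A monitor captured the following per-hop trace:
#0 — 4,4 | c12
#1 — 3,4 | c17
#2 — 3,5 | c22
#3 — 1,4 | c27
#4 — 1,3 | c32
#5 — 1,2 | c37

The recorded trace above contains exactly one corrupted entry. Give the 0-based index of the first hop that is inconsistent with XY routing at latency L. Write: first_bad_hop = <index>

first_bad_hop = 2

hop 1: step (-1,+0), +5 cyc — ok
hop 2: step (+0,+1), +5 cyc — BAD: Y-move but x=3≠1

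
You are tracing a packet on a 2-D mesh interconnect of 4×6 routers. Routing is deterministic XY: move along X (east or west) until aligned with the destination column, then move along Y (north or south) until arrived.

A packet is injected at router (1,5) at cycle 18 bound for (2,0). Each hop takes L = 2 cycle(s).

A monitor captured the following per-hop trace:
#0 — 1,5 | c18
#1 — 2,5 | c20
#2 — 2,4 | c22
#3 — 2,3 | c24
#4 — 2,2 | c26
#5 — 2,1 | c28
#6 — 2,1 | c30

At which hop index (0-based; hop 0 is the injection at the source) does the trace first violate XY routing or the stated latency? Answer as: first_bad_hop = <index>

first_bad_hop = 6

check 1→ d=(1,0) cyc+2: ok
check 2→ d=(0,-1) cyc+2: ok
check 3→ d=(0,-1) cyc+2: ok
check 4→ d=(0,-1) cyc+2: ok
check 5→ d=(0,-1) cyc+2: ok
check 6→ d=(0,0) cyc+2: BAD: non-unit step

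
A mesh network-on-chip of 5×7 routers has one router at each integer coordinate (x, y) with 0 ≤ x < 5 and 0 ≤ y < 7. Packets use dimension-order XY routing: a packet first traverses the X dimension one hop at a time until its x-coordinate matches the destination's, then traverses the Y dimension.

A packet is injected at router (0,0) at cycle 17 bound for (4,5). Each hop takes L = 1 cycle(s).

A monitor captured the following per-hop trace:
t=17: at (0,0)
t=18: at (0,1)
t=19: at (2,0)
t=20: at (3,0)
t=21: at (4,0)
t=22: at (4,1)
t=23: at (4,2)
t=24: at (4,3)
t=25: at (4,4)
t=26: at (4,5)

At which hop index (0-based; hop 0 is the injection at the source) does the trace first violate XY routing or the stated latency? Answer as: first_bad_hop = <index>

first_bad_hop = 1

check 1→ d=(0,1) cyc+1: BAD: Y-move but x=0≠4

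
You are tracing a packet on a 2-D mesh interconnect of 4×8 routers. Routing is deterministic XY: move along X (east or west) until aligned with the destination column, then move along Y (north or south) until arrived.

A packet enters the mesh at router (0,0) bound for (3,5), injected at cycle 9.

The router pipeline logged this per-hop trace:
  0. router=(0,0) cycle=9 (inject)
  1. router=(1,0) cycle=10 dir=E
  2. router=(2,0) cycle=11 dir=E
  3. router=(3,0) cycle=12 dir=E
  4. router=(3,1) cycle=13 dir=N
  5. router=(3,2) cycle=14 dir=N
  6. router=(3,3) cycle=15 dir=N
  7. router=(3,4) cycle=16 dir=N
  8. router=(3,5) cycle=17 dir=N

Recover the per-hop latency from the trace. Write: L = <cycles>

L = 1

Between hops 0 and 1 the cycle counter advances 10 − 9 = 1.
That increment is L by definition: L = 1.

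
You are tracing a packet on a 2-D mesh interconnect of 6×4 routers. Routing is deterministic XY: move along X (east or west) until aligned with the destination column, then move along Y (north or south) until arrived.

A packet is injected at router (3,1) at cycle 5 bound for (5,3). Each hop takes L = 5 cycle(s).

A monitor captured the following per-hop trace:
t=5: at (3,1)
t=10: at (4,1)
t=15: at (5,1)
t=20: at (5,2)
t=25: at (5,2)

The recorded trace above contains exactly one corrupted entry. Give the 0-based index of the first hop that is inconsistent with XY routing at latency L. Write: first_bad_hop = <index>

first_bad_hop = 4

check 1→ d=(1,0) cyc+5: ok
check 2→ d=(1,0) cyc+5: ok
check 3→ d=(0,1) cyc+5: ok
check 4→ d=(0,0) cyc+5: BAD: non-unit step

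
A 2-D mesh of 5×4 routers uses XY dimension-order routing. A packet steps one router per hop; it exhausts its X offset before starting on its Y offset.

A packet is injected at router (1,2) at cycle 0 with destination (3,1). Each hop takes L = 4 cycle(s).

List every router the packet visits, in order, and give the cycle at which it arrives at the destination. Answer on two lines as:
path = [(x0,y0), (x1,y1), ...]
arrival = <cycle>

[0] x=1 y=2 t=0
[1] x=2 y=2 t=4 →E
[2] x=3 y=2 t=8 →E
[3] x=3 y=1 t=12 →S

path = [(1,2), (2,2), (3,2), (3,1)]
arrival = 12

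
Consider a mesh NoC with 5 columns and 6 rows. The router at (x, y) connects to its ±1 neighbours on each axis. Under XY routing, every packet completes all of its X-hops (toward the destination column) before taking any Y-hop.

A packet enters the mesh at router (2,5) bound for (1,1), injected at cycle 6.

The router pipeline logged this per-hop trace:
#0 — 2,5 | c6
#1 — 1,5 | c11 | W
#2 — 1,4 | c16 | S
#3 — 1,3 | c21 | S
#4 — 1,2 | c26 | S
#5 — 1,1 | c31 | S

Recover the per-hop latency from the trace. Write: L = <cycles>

L = 5

Between hops 0 and 1 the cycle counter advances 11 − 6 = 5.
Per-hop latency L = Δcyc = 5.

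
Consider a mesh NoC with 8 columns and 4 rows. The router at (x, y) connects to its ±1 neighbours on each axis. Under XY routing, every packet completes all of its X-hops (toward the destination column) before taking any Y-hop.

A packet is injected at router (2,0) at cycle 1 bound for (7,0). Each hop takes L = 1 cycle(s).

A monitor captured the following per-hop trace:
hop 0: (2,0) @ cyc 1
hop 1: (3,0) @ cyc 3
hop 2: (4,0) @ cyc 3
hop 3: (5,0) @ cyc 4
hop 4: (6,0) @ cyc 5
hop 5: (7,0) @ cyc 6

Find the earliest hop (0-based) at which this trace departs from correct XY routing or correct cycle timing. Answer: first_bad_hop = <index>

check 1→ d=(1,0) cyc+2: BAD: Δcyc=2≠L

first_bad_hop = 1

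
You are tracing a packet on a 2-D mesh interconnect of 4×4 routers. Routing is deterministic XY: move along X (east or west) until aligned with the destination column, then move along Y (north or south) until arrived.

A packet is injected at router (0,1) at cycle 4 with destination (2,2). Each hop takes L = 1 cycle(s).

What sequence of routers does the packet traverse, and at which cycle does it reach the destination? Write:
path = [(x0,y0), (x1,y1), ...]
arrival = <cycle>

path = [(0,1), (1,1), (2,1), (2,2)]
arrival = 7

[0] x=0 y=1 t=4
[1] x=1 y=1 t=5 →E
[2] x=2 y=1 t=6 →E
[3] x=2 y=2 t=7 →N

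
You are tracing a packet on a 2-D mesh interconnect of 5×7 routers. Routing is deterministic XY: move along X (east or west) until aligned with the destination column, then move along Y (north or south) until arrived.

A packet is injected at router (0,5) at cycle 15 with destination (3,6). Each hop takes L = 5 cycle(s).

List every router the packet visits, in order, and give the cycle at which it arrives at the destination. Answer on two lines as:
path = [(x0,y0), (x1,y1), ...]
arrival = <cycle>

hop 0: (0,5) @ cyc 15
hop 1: (1,5) @ cyc 20  [E]
hop 2: (2,5) @ cyc 25  [E]
hop 3: (3,5) @ cyc 30  [E]
hop 4: (3,6) @ cyc 35  [N]

path = [(0,5), (1,5), (2,5), (3,5), (3,6)]
arrival = 35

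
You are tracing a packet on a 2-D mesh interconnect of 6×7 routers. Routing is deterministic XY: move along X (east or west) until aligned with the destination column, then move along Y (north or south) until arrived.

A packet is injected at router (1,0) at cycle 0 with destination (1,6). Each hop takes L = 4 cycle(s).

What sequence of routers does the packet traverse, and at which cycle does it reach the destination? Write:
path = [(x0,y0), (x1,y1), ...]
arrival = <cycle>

src (1,0)  cyc=0
N→(1,1)  cyc=4
N→(1,2)  cyc=8
N→(1,3)  cyc=12
N→(1,4)  cyc=16
N→(1,5)  cyc=20
N→(1,6)  cyc=24

path = [(1,0), (1,1), (1,2), (1,3), (1,4), (1,5), (1,6)]
arrival = 24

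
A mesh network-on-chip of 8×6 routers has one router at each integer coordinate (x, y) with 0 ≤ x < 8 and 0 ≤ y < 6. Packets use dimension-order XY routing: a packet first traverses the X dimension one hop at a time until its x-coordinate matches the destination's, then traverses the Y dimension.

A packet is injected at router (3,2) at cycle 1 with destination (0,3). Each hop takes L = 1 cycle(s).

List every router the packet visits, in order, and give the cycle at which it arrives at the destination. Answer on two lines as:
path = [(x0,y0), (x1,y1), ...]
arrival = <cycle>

path = [(3,2), (2,2), (1,2), (0,2), (0,3)]
arrival = 5

  0. router=(3,2) cycle=1 (inject)
  1. router=(2,2) cycle=2 dir=W
  2. router=(1,2) cycle=3 dir=W
  3. router=(0,2) cycle=4 dir=W
  4. router=(0,3) cycle=5 dir=N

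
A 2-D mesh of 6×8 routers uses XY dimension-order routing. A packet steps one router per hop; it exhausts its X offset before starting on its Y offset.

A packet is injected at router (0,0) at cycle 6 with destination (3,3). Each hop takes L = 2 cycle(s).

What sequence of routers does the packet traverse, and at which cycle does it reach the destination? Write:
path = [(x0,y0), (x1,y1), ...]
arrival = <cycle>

hop 0: (0,0) @ cyc 6
hop 1: (1,0) @ cyc 8  [E]
hop 2: (2,0) @ cyc 10  [E]
hop 3: (3,0) @ cyc 12  [E]
hop 4: (3,1) @ cyc 14  [N]
hop 5: (3,2) @ cyc 16  [N]
hop 6: (3,3) @ cyc 18  [N]

path = [(0,0), (1,0), (2,0), (3,0), (3,1), (3,2), (3,3)]
arrival = 18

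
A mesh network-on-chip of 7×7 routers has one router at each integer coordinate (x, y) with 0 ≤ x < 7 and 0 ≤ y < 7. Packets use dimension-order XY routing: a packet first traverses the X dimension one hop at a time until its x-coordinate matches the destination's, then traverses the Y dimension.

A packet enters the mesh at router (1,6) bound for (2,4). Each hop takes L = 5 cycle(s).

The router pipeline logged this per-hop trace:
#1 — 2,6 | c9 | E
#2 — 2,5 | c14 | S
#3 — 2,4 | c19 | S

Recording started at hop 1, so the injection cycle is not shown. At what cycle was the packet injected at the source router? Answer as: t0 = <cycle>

The first recorded entry is hop 1 at cycle 9.
t0 = cyc[1] − L = 9 − 5 = 4.

t0 = 4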